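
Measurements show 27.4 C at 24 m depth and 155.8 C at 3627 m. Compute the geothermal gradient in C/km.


dT = 155.8 - 27.4 = 128.4 C
dz = 3627 - 24 = 3603 m
gradient = dT/dz * 1000 = 128.4/3603 * 1000 = 35.637 C/km

35.637


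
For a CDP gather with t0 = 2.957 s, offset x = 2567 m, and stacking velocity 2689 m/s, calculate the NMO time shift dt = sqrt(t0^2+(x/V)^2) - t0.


x/Vnmo = 2567/2689 = 0.95463
(x/Vnmo)^2 = 0.911318
t0^2 = 8.743849
sqrt(8.743849 + 0.911318) = 3.107277
dt = 3.107277 - 2.957 = 0.150277

0.150277


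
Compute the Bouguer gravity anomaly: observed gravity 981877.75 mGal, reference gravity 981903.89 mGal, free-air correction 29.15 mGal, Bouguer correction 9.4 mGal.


BA = g_obs - g_ref + FAC - BC
= 981877.75 - 981903.89 + 29.15 - 9.4
= -6.39 mGal

-6.39


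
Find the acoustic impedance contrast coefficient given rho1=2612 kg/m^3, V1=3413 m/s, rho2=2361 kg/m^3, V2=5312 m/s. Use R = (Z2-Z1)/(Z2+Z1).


Z1 = 2612 * 3413 = 8914756
Z2 = 2361 * 5312 = 12541632
R = (12541632 - 8914756) / (12541632 + 8914756) = 3626876 / 21456388 = 0.169

0.169


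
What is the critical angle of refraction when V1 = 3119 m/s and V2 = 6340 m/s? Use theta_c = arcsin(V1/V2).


V1/V2 = 3119/6340 = 0.491956
theta_c = arcsin(0.491956) = 29.4692 degrees

29.4692


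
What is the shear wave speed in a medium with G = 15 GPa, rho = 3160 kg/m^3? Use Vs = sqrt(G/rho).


Convert G to Pa: G = 15e9 Pa
Compute G/rho = 15e9 / 3160 = 4746835.443
Vs = sqrt(4746835.443) = 2178.72 m/s

2178.72


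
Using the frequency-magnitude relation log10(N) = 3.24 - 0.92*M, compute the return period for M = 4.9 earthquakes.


log10(N) = 3.24 - 0.92*4.9 = -1.268
N = 10^-1.268 = 0.053951
T = 1/N = 1/0.053951 = 18.5353 years

18.5353


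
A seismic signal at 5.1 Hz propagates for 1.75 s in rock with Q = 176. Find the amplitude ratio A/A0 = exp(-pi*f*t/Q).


pi*f*t/Q = pi*5.1*1.75/176 = 0.159311
A/A0 = exp(-0.159311) = 0.852731

0.852731


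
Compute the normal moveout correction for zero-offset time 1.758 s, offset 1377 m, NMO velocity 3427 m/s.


x/Vnmo = 1377/3427 = 0.401809
(x/Vnmo)^2 = 0.161451
t0^2 = 3.090564
sqrt(3.090564 + 0.161451) = 1.803334
dt = 1.803334 - 1.758 = 0.045334

0.045334


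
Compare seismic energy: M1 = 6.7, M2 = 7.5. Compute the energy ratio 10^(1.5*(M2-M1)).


M2 - M1 = 7.5 - 6.7 = 0.8
1.5 * 0.8 = 1.2
ratio = 10^1.2 = 15.85

15.85


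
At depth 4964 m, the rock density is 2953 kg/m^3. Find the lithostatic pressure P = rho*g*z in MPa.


P = rho * g * z / 1e6
= 2953 * 9.81 * 4964 / 1e6
= 143801768.52 / 1e6
= 143.8018 MPa

143.8018


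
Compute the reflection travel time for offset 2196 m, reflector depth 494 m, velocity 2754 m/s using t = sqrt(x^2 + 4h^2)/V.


x^2 + 4h^2 = 2196^2 + 4*494^2 = 4822416 + 976144 = 5798560
sqrt(5798560) = 2408.0199
t = 2408.0199 / 2754 = 0.8744 s

0.8744


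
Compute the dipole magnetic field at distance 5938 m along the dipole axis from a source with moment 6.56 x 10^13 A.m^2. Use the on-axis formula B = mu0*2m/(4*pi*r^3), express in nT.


m = 6.56 x 10^13 = 65600000000000 A.m^2
2m = 131200000000000 A.m^2
r^3 = 5938^3 = 209372953672
B = (4pi*10^-7) * 131200000000000 / (4*pi * 209372953672) * 1e9
= 164870782.460392 / 2631058132465.41 * 1e9
= 62663.299 nT

62663.299


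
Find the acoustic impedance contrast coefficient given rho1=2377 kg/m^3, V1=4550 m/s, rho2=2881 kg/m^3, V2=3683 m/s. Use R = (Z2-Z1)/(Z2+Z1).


Z1 = 2377 * 4550 = 10815350
Z2 = 2881 * 3683 = 10610723
R = (10610723 - 10815350) / (10610723 + 10815350) = -204627 / 21426073 = -0.0096

-0.0096


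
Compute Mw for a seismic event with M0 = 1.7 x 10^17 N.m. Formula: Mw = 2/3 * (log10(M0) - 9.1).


log10(M0) = log10(1.7 x 10^17) = 17.2304
Mw = 2/3 * (17.2304 - 9.1)
= 2/3 * 8.1304
= 5.42

5.42


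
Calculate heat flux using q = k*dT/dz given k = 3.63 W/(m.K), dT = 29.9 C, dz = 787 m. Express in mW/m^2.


q = k * dT / dz * 1000
= 3.63 * 29.9 / 787 * 1000
= 0.137912 * 1000
= 137.9123 mW/m^2

137.9123


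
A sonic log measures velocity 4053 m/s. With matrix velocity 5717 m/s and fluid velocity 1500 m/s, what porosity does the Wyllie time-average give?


1/V - 1/Vm = 1/4053 - 1/5717 = 7.181e-05
1/Vf - 1/Vm = 1/1500 - 1/5717 = 0.00049175
phi = 7.181e-05 / 0.00049175 = 0.146

0.146


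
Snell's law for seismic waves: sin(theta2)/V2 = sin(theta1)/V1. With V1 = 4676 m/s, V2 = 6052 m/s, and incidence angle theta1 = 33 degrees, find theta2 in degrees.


sin(theta1) = sin(33 deg) = 0.544639
sin(theta2) = V2/V1 * sin(theta1) = 6052/4676 * 0.544639 = 0.704909
theta2 = arcsin(0.704909) = 44.8222 degrees

44.8222


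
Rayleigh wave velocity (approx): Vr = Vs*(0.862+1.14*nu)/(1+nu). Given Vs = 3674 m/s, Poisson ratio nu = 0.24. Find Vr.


Numerator factor = 0.862 + 1.14*0.24 = 1.1356
Denominator = 1 + 0.24 = 1.24
Vr = 3674 * 1.1356 / 1.24 = 3364.67 m/s

3364.67


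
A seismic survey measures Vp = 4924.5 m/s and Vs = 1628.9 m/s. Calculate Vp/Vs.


Vp/Vs = 4924.5 / 1628.9
= 3.0232

3.0232


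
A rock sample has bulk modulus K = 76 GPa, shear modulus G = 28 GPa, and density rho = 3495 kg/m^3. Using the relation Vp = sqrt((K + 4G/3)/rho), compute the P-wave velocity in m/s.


First compute the effective modulus:
K + 4G/3 = 76e9 + 4*28e9/3 = 113333333333.33 Pa
Then divide by density:
113333333333.33 / 3495 = 32427277.0625 Pa/(kg/m^3)
Take the square root:
Vp = sqrt(32427277.0625) = 5694.5 m/s

5694.5


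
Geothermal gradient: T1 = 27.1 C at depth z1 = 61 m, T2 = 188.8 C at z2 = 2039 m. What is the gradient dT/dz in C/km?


dT = 188.8 - 27.1 = 161.7 C
dz = 2039 - 61 = 1978 m
gradient = dT/dz * 1000 = 161.7/1978 * 1000 = 81.7492 C/km

81.7492


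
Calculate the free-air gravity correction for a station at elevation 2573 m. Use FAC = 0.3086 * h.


FAC = 0.3086 * h
= 0.3086 * 2573
= 794.0278 mGal

794.0278


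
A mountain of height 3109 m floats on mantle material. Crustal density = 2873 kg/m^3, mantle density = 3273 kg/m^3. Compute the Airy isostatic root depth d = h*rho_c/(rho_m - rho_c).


rho_m - rho_c = 3273 - 2873 = 400
d = 3109 * 2873 / 400
= 8932157 / 400
= 22330.39 m

22330.39


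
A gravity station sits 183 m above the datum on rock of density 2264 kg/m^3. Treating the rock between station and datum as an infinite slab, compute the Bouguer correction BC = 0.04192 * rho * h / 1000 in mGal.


BC = 0.04192 * rho * h / 1000
= 0.04192 * 2264 * 183 / 1000
= 17.368 mGal

17.368


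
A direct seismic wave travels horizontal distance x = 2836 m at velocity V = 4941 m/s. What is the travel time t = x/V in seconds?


t = x / V
= 2836 / 4941
= 0.574 s

0.574


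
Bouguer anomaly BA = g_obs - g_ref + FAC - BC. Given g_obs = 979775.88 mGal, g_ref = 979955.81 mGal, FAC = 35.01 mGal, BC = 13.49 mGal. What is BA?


BA = g_obs - g_ref + FAC - BC
= 979775.88 - 979955.81 + 35.01 - 13.49
= -158.41 mGal

-158.41


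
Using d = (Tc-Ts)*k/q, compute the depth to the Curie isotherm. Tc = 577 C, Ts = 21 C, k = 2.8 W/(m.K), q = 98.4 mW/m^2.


T_Curie - T_surf = 577 - 21 = 556 C
Convert q to W/m^2: 98.4 mW/m^2 = 0.0984 W/m^2
d = 556 * 2.8 / 0.0984 = 15821.14 m

15821.14


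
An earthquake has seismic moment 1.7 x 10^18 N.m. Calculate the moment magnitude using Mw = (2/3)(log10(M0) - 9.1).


log10(M0) = log10(1.7 x 10^18) = 18.2304
Mw = 2/3 * (18.2304 - 9.1)
= 2/3 * 9.1304
= 6.09

6.09


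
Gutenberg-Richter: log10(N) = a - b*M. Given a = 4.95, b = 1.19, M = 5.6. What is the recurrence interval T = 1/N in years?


log10(N) = 4.95 - 1.19*5.6 = -1.714
N = 10^-1.714 = 0.01932
T = 1/N = 1/0.01932 = 51.7607 years

51.7607


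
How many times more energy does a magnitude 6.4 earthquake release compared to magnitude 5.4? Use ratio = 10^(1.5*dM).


M2 - M1 = 6.4 - 5.4 = 1.0
1.5 * 1.0 = 1.5
ratio = 10^1.5 = 31.62

31.62


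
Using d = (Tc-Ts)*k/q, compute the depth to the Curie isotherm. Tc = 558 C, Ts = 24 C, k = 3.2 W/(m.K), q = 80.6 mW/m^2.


T_Curie - T_surf = 558 - 24 = 534 C
Convert q to W/m^2: 80.6 mW/m^2 = 0.0806 W/m^2
d = 534 * 3.2 / 0.0806 = 21200.99 m

21200.99


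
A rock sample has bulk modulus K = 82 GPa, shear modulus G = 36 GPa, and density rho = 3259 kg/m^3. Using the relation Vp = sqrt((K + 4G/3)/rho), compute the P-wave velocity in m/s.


First compute the effective modulus:
K + 4G/3 = 82e9 + 4*36e9/3 = 130000000000.0 Pa
Then divide by density:
130000000000.0 / 3259 = 39889536.6677 Pa/(kg/m^3)
Take the square root:
Vp = sqrt(39889536.6677) = 6315.82 m/s

6315.82


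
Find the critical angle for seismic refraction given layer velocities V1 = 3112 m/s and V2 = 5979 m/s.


V1/V2 = 3112/5979 = 0.520488
theta_c = arcsin(0.520488) = 31.365 degrees

31.365


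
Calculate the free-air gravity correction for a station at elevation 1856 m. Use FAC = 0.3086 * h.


FAC = 0.3086 * h
= 0.3086 * 1856
= 572.7616 mGal

572.7616


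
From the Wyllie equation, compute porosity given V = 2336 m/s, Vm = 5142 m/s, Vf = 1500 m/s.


1/V - 1/Vm = 1/2336 - 1/5142 = 0.00023361
1/Vf - 1/Vm = 1/1500 - 1/5142 = 0.00047219
phi = 0.00023361 / 0.00047219 = 0.4947

0.4947


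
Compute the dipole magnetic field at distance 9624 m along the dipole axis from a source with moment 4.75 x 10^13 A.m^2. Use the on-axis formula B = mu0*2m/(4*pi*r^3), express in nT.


m = 4.75 x 10^13 = 47500000000000 A.m^2
2m = 95000000000000 A.m^2
r^3 = 9624^3 = 891388122624
B = (4pi*10^-7) * 95000000000000 / (4*pi * 891388122624) * 1e9
= 119380520.836412 / 11201513510131.02 * 1e9
= 10657.5349 nT

10657.5349


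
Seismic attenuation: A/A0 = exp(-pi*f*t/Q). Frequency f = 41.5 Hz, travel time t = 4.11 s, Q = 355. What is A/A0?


pi*f*t/Q = pi*41.5*4.11/355 = 1.509425
A/A0 = exp(-1.509425) = 0.221037

0.221037


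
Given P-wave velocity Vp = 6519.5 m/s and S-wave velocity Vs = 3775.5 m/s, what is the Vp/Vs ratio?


Vp/Vs = 6519.5 / 3775.5
= 1.7268

1.7268


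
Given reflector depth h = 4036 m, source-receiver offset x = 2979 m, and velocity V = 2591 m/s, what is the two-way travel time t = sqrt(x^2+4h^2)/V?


x^2 + 4h^2 = 2979^2 + 4*4036^2 = 8874441 + 65157184 = 74031625
sqrt(74031625) = 8604.1632
t = 8604.1632 / 2591 = 3.3208 s

3.3208


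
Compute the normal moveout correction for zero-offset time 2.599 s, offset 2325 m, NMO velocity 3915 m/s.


x/Vnmo = 2325/3915 = 0.59387
(x/Vnmo)^2 = 0.352681
t0^2 = 6.754801
sqrt(6.754801 + 0.352681) = 2.665986
dt = 2.665986 - 2.599 = 0.066986

0.066986


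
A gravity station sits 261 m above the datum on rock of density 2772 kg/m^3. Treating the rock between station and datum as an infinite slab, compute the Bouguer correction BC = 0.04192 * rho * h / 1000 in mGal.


BC = 0.04192 * rho * h / 1000
= 0.04192 * 2772 * 261 / 1000
= 30.3288 mGal

30.3288


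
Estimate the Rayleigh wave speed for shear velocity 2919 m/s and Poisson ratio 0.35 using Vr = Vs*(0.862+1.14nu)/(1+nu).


Numerator factor = 0.862 + 1.14*0.35 = 1.261
Denominator = 1 + 0.35 = 1.35
Vr = 2919 * 1.261 / 1.35 = 2726.56 m/s

2726.56


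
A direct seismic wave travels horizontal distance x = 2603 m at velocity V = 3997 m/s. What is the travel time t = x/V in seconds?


t = x / V
= 2603 / 3997
= 0.6512 s

0.6512


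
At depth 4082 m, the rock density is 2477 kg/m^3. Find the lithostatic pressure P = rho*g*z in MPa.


P = rho * g * z / 1e6
= 2477 * 9.81 * 4082 / 1e6
= 99190028.34 / 1e6
= 99.19 MPa

99.19


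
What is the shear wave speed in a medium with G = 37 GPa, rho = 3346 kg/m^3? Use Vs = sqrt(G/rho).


Convert G to Pa: G = 37e9 Pa
Compute G/rho = 37e9 / 3346 = 11057979.6772
Vs = sqrt(11057979.6772) = 3325.35 m/s

3325.35


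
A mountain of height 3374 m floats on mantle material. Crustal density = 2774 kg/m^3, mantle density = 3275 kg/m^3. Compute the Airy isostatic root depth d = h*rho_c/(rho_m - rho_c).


rho_m - rho_c = 3275 - 2774 = 501
d = 3374 * 2774 / 501
= 9359476 / 501
= 18681.59 m

18681.59


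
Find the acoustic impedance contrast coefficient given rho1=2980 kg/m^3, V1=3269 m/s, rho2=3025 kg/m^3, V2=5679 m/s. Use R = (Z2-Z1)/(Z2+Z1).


Z1 = 2980 * 3269 = 9741620
Z2 = 3025 * 5679 = 17178975
R = (17178975 - 9741620) / (17178975 + 9741620) = 7437355 / 26920595 = 0.2763

0.2763


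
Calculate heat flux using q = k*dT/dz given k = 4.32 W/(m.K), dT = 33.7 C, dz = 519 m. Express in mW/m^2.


q = k * dT / dz * 1000
= 4.32 * 33.7 / 519 * 1000
= 0.280509 * 1000
= 280.5087 mW/m^2

280.5087


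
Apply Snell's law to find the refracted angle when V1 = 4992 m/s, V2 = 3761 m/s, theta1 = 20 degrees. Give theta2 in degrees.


sin(theta1) = sin(20 deg) = 0.34202
sin(theta2) = V2/V1 * sin(theta1) = 3761/4992 * 0.34202 = 0.25768
theta2 = arcsin(0.25768) = 14.9324 degrees

14.9324


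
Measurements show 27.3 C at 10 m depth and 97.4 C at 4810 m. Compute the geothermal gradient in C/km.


dT = 97.4 - 27.3 = 70.1 C
dz = 4810 - 10 = 4800 m
gradient = dT/dz * 1000 = 70.1/4800 * 1000 = 14.6042 C/km

14.6042


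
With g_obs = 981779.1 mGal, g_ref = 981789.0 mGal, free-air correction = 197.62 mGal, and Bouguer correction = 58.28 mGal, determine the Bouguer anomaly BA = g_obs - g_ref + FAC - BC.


BA = g_obs - g_ref + FAC - BC
= 981779.1 - 981789.0 + 197.62 - 58.28
= 129.44 mGal

129.44


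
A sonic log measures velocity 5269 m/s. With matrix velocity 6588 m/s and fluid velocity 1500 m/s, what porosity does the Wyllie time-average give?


1/V - 1/Vm = 1/5269 - 1/6588 = 3.8e-05
1/Vf - 1/Vm = 1/1500 - 1/6588 = 0.00051488
phi = 3.8e-05 / 0.00051488 = 0.0738

0.0738


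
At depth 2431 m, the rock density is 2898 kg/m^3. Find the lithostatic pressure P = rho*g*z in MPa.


P = rho * g * z / 1e6
= 2898 * 9.81 * 2431 / 1e6
= 69111822.78 / 1e6
= 69.1118 MPa

69.1118


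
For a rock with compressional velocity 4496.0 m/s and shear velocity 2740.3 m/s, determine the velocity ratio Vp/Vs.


Vp/Vs = 4496.0 / 2740.3
= 1.6407

1.6407


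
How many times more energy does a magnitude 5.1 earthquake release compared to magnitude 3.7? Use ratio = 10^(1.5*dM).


M2 - M1 = 5.1 - 3.7 = 1.4
1.5 * 1.4 = 2.1
ratio = 10^2.1 = 125.89

125.89


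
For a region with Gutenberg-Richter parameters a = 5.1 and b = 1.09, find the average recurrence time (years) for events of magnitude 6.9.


log10(N) = 5.1 - 1.09*6.9 = -2.421
N = 10^-2.421 = 0.003793
T = 1/N = 1/0.003793 = 263.6331 years

263.6331


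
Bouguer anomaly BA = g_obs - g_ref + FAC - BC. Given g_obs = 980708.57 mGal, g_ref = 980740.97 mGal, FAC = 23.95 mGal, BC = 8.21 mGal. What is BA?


BA = g_obs - g_ref + FAC - BC
= 980708.57 - 980740.97 + 23.95 - 8.21
= -16.66 mGal

-16.66


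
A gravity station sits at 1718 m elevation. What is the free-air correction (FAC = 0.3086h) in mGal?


FAC = 0.3086 * h
= 0.3086 * 1718
= 530.1748 mGal

530.1748


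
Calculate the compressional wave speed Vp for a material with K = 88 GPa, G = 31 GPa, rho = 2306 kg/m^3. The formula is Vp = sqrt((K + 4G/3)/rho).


First compute the effective modulus:
K + 4G/3 = 88e9 + 4*31e9/3 = 129333333333.33 Pa
Then divide by density:
129333333333.33 / 2306 = 56085573.8653 Pa/(kg/m^3)
Take the square root:
Vp = sqrt(56085573.8653) = 7489.03 m/s

7489.03


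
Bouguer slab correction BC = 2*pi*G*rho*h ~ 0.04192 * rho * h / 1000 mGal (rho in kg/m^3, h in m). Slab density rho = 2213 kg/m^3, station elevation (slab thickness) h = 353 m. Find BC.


BC = 0.04192 * rho * h / 1000
= 0.04192 * 2213 * 353 / 1000
= 32.7474 mGal

32.7474


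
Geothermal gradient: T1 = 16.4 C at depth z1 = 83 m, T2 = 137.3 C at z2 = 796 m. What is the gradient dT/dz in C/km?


dT = 137.3 - 16.4 = 120.9 C
dz = 796 - 83 = 713 m
gradient = dT/dz * 1000 = 120.9/713 * 1000 = 169.5652 C/km

169.5652


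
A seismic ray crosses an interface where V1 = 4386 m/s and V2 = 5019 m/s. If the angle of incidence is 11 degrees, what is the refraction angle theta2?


sin(theta1) = sin(11 deg) = 0.190809
sin(theta2) = V2/V1 * sin(theta1) = 5019/4386 * 0.190809 = 0.218347
theta2 = arcsin(0.218347) = 12.612 degrees

12.612


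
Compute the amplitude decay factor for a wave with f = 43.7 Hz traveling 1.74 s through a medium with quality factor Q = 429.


pi*f*t/Q = pi*43.7*1.74/429 = 0.556831
A/A0 = exp(-0.556831) = 0.573022

0.573022


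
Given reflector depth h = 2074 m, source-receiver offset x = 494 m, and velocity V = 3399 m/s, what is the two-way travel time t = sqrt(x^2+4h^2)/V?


x^2 + 4h^2 = 494^2 + 4*2074^2 = 244036 + 17205904 = 17449940
sqrt(17449940) = 4177.3125
t = 4177.3125 / 3399 = 1.229 s

1.229


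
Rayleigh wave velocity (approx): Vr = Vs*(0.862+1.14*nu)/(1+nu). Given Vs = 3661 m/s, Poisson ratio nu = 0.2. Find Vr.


Numerator factor = 0.862 + 1.14*0.2 = 1.09
Denominator = 1 + 0.2 = 1.2
Vr = 3661 * 1.09 / 1.2 = 3325.41 m/s

3325.41


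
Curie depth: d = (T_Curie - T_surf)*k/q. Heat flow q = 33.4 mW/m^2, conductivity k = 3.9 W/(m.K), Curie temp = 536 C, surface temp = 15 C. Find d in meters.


T_Curie - T_surf = 536 - 15 = 521 C
Convert q to W/m^2: 33.4 mW/m^2 = 0.0334 W/m^2
d = 521 * 3.9 / 0.0334 = 60835.33 m

60835.33


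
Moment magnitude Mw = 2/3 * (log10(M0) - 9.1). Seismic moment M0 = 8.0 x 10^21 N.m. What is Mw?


log10(M0) = log10(8.0 x 10^21) = 21.9031
Mw = 2/3 * (21.9031 - 9.1)
= 2/3 * 12.8031
= 8.54

8.54


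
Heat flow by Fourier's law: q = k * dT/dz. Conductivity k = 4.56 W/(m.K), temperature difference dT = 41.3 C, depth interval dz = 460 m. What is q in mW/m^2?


q = k * dT / dz * 1000
= 4.56 * 41.3 / 460 * 1000
= 0.409409 * 1000
= 409.4087 mW/m^2

409.4087


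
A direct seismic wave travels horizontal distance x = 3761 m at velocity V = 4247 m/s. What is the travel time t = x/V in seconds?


t = x / V
= 3761 / 4247
= 0.8856 s

0.8856


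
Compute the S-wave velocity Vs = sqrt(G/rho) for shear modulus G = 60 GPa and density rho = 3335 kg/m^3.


Convert G to Pa: G = 60e9 Pa
Compute G/rho = 60e9 / 3335 = 17991004.4978
Vs = sqrt(17991004.4978) = 4241.58 m/s

4241.58


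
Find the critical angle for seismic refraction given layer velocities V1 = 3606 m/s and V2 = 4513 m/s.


V1/V2 = 3606/4513 = 0.799025
theta_c = arcsin(0.799025) = 53.0371 degrees

53.0371


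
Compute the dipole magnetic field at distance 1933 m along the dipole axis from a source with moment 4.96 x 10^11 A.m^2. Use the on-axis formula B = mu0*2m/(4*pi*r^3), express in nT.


m = 4.96 x 10^11 = 496000000000 A.m^2
2m = 992000000000 A.m^2
r^3 = 1933^3 = 7222633237
B = (4pi*10^-7) * 992000000000 / (4*pi * 7222633237) * 1e9
= 1246583.964944 / 90762286067.73 * 1e9
= 13734.603 nT

13734.603


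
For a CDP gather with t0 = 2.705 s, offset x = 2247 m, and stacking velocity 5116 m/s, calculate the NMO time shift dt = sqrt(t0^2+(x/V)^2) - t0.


x/Vnmo = 2247/5116 = 0.43921
(x/Vnmo)^2 = 0.192906
t0^2 = 7.317025
sqrt(7.317025 + 0.192906) = 2.740425
dt = 2.740425 - 2.705 = 0.035425

0.035425


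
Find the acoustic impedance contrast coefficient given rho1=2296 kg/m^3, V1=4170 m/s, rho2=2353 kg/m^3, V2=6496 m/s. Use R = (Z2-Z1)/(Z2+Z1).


Z1 = 2296 * 4170 = 9574320
Z2 = 2353 * 6496 = 15285088
R = (15285088 - 9574320) / (15285088 + 9574320) = 5710768 / 24859408 = 0.2297

0.2297


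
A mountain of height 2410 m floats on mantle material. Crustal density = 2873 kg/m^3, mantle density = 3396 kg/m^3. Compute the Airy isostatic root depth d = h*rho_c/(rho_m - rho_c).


rho_m - rho_c = 3396 - 2873 = 523
d = 2410 * 2873 / 523
= 6923930 / 523
= 13238.87 m

13238.87


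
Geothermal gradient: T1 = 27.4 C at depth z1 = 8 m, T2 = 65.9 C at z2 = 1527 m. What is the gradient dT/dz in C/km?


dT = 65.9 - 27.4 = 38.5 C
dz = 1527 - 8 = 1519 m
gradient = dT/dz * 1000 = 38.5/1519 * 1000 = 25.3456 C/km

25.3456


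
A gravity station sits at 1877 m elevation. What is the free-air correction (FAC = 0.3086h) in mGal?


FAC = 0.3086 * h
= 0.3086 * 1877
= 579.2422 mGal

579.2422


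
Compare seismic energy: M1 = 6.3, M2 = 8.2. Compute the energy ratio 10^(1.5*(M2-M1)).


M2 - M1 = 8.2 - 6.3 = 1.9
1.5 * 1.9 = 2.85
ratio = 10^2.85 = 707.95

707.95


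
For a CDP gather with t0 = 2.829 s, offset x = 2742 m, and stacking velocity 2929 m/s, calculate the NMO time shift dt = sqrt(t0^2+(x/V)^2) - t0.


x/Vnmo = 2742/2929 = 0.936156
(x/Vnmo)^2 = 0.876387
t0^2 = 8.003241
sqrt(8.003241 + 0.876387) = 2.979871
dt = 2.979871 - 2.829 = 0.150871

0.150871


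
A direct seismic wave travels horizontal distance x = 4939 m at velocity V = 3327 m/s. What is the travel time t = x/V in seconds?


t = x / V
= 4939 / 3327
= 1.4845 s

1.4845


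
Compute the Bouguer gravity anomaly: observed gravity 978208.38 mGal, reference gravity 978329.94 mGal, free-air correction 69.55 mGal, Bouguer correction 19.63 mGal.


BA = g_obs - g_ref + FAC - BC
= 978208.38 - 978329.94 + 69.55 - 19.63
= -71.64 mGal

-71.64


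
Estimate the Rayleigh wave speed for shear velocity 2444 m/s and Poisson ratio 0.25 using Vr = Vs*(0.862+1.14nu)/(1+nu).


Numerator factor = 0.862 + 1.14*0.25 = 1.147
Denominator = 1 + 0.25 = 1.25
Vr = 2444 * 1.147 / 1.25 = 2242.61 m/s

2242.61


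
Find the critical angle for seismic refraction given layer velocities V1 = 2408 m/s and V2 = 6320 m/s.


V1/V2 = 2408/6320 = 0.381013
theta_c = arcsin(0.381013) = 22.3964 degrees

22.3964


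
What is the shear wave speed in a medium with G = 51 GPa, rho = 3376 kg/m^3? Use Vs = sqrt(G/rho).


Convert G to Pa: G = 51e9 Pa
Compute G/rho = 51e9 / 3376 = 15106635.0711
Vs = sqrt(15106635.0711) = 3886.73 m/s

3886.73


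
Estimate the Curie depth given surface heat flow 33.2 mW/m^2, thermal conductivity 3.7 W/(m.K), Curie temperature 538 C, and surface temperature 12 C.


T_Curie - T_surf = 538 - 12 = 526 C
Convert q to W/m^2: 33.2 mW/m^2 = 0.0332 W/m^2
d = 526 * 3.7 / 0.0332 = 58620.48 m

58620.48


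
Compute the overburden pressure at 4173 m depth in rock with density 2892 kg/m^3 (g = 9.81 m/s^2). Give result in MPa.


P = rho * g * z / 1e6
= 2892 * 9.81 * 4173 / 1e6
= 118390179.96 / 1e6
= 118.3902 MPa

118.3902


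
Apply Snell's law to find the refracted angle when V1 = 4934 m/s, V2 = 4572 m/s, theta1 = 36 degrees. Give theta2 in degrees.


sin(theta1) = sin(36 deg) = 0.587785
sin(theta2) = V2/V1 * sin(theta1) = 4572/4934 * 0.587785 = 0.54466
theta2 = arcsin(0.54466) = 33.0015 degrees

33.0015


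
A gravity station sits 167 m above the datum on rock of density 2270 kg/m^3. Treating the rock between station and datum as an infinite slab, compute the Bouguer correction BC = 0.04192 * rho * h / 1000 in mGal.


BC = 0.04192 * rho * h / 1000
= 0.04192 * 2270 * 167 / 1000
= 15.8915 mGal

15.8915


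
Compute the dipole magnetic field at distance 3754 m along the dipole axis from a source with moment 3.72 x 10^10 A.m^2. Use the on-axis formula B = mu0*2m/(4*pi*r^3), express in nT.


m = 3.72 x 10^10 = 37200000000 A.m^2
2m = 74400000000 A.m^2
r^3 = 3754^3 = 52903305064
B = (4pi*10^-7) * 74400000000 / (4*pi * 52903305064) * 1e9
= 93493.797371 / 664802538158.73 * 1e9
= 140.6339 nT

140.6339


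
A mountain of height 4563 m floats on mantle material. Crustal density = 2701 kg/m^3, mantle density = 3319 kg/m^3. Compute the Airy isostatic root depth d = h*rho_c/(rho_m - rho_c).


rho_m - rho_c = 3319 - 2701 = 618
d = 4563 * 2701 / 618
= 12324663 / 618
= 19942.82 m

19942.82


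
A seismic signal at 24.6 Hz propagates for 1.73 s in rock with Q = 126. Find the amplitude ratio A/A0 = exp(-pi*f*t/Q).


pi*f*t/Q = pi*24.6*1.73/126 = 1.06111
A/A0 = exp(-1.06111) = 0.346071

0.346071


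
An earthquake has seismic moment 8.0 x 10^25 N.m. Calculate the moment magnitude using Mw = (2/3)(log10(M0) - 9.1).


log10(M0) = log10(8.0 x 10^25) = 25.9031
Mw = 2/3 * (25.9031 - 9.1)
= 2/3 * 16.8031
= 11.2

11.2


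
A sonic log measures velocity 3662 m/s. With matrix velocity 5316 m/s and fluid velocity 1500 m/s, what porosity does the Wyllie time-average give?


1/V - 1/Vm = 1/3662 - 1/5316 = 8.496e-05
1/Vf - 1/Vm = 1/1500 - 1/5316 = 0.00047856
phi = 8.496e-05 / 0.00047856 = 0.1775

0.1775


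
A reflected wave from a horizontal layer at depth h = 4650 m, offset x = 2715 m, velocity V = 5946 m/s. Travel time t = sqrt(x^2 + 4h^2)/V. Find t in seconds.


x^2 + 4h^2 = 2715^2 + 4*4650^2 = 7371225 + 86490000 = 93861225
sqrt(93861225) = 9688.2003
t = 9688.2003 / 5946 = 1.6294 s

1.6294


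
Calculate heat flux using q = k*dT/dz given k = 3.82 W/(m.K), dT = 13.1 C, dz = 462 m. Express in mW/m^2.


q = k * dT / dz * 1000
= 3.82 * 13.1 / 462 * 1000
= 0.108316 * 1000
= 108.316 mW/m^2

108.316


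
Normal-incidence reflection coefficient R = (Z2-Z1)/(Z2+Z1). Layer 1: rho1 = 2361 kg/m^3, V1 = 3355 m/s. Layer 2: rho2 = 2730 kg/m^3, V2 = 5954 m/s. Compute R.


Z1 = 2361 * 3355 = 7921155
Z2 = 2730 * 5954 = 16254420
R = (16254420 - 7921155) / (16254420 + 7921155) = 8333265 / 24175575 = 0.3447

0.3447


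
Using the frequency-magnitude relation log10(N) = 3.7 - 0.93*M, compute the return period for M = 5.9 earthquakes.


log10(N) = 3.7 - 0.93*5.9 = -1.787
N = 10^-1.787 = 0.016331
T = 1/N = 1/0.016331 = 61.235 years

61.235


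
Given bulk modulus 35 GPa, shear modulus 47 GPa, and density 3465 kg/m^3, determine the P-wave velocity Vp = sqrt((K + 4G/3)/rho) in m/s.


First compute the effective modulus:
K + 4G/3 = 35e9 + 4*47e9/3 = 97666666666.67 Pa
Then divide by density:
97666666666.67 / 3465 = 28186628.1866 Pa/(kg/m^3)
Take the square root:
Vp = sqrt(28186628.1866) = 5309.11 m/s

5309.11


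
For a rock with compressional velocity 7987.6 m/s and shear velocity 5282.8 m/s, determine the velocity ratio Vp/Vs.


Vp/Vs = 7987.6 / 5282.8
= 1.512

1.512


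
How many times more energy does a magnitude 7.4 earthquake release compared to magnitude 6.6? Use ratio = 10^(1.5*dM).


M2 - M1 = 7.4 - 6.6 = 0.8
1.5 * 0.8 = 1.2
ratio = 10^1.2 = 15.85

15.85


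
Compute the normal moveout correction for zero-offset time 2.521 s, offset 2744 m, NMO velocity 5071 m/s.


x/Vnmo = 2744/5071 = 0.541116
(x/Vnmo)^2 = 0.292807
t0^2 = 6.355441
sqrt(6.355441 + 0.292807) = 2.57842
dt = 2.57842 - 2.521 = 0.05742

0.05742


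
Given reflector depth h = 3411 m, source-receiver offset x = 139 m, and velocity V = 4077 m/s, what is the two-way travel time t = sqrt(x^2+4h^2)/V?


x^2 + 4h^2 = 139^2 + 4*3411^2 = 19321 + 46539684 = 46559005
sqrt(46559005) = 6823.4159
t = 6823.4159 / 4077 = 1.6736 s

1.6736


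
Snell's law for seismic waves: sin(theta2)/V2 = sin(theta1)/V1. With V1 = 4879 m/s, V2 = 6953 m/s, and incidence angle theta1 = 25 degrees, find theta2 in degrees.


sin(theta1) = sin(25 deg) = 0.422618
sin(theta2) = V2/V1 * sin(theta1) = 6953/4879 * 0.422618 = 0.602268
theta2 = arcsin(0.602268) = 37.0325 degrees

37.0325


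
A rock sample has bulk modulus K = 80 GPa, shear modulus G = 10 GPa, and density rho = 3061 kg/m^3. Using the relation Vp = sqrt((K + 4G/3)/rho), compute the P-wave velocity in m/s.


First compute the effective modulus:
K + 4G/3 = 80e9 + 4*10e9/3 = 93333333333.33 Pa
Then divide by density:
93333333333.33 / 3061 = 30491124.9047 Pa/(kg/m^3)
Take the square root:
Vp = sqrt(30491124.9047) = 5521.88 m/s

5521.88


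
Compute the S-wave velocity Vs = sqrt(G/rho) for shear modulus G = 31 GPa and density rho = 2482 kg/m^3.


Convert G to Pa: G = 31e9 Pa
Compute G/rho = 31e9 / 2482 = 12489927.4778
Vs = sqrt(12489927.4778) = 3534.11 m/s

3534.11


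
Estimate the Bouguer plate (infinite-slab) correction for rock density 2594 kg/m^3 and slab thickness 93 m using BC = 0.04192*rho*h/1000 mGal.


BC = 0.04192 * rho * h / 1000
= 0.04192 * 2594 * 93 / 1000
= 10.1129 mGal

10.1129


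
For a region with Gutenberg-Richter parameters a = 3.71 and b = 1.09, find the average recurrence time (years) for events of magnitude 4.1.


log10(N) = 3.71 - 1.09*4.1 = -0.759
N = 10^-0.759 = 0.174181
T = 1/N = 1/0.174181 = 5.7412 years

5.7412


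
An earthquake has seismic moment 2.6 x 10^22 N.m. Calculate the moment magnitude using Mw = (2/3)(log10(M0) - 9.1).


log10(M0) = log10(2.6 x 10^22) = 22.415
Mw = 2/3 * (22.415 - 9.1)
= 2/3 * 13.315
= 8.88

8.88


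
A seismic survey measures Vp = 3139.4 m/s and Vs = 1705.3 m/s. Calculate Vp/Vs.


Vp/Vs = 3139.4 / 1705.3
= 1.841

1.841


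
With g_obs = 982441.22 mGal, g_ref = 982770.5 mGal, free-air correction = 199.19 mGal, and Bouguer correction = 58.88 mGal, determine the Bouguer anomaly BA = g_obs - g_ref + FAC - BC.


BA = g_obs - g_ref + FAC - BC
= 982441.22 - 982770.5 + 199.19 - 58.88
= -188.97 mGal

-188.97


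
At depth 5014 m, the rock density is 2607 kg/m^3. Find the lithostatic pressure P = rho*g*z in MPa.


P = rho * g * z / 1e6
= 2607 * 9.81 * 5014 / 1e6
= 128231395.38 / 1e6
= 128.2314 MPa

128.2314


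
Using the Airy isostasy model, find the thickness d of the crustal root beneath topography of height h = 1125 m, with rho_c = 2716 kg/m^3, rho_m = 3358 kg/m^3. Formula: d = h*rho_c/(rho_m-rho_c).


rho_m - rho_c = 3358 - 2716 = 642
d = 1125 * 2716 / 642
= 3055500 / 642
= 4759.35 m

4759.35


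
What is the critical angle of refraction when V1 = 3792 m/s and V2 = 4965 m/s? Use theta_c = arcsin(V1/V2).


V1/V2 = 3792/4965 = 0.763746
theta_c = arcsin(0.763746) = 49.7956 degrees

49.7956


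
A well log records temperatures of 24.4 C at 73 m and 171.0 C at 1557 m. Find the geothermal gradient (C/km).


dT = 171.0 - 24.4 = 146.6 C
dz = 1557 - 73 = 1484 m
gradient = dT/dz * 1000 = 146.6/1484 * 1000 = 98.7871 C/km

98.7871


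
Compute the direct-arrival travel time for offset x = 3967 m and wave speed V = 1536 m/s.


t = x / V
= 3967 / 1536
= 2.5827 s

2.5827


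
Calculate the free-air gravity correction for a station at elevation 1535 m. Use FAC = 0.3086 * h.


FAC = 0.3086 * h
= 0.3086 * 1535
= 473.701 mGal

473.701


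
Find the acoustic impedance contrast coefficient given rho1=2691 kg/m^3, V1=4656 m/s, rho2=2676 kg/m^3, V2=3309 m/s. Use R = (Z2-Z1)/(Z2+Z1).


Z1 = 2691 * 4656 = 12529296
Z2 = 2676 * 3309 = 8854884
R = (8854884 - 12529296) / (8854884 + 12529296) = -3674412 / 21384180 = -0.1718

-0.1718


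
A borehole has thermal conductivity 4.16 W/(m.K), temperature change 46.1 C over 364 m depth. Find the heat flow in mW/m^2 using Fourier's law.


q = k * dT / dz * 1000
= 4.16 * 46.1 / 364 * 1000
= 0.526857 * 1000
= 526.8571 mW/m^2

526.8571


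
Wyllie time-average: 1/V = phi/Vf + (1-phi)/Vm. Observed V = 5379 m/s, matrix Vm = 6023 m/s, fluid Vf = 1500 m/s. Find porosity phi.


1/V - 1/Vm = 1/5379 - 1/6023 = 1.988e-05
1/Vf - 1/Vm = 1/1500 - 1/6023 = 0.00050064
phi = 1.988e-05 / 0.00050064 = 0.0397

0.0397


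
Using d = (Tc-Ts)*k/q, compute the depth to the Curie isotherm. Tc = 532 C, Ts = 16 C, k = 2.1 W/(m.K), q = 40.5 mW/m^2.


T_Curie - T_surf = 532 - 16 = 516 C
Convert q to W/m^2: 40.5 mW/m^2 = 0.0405 W/m^2
d = 516 * 2.1 / 0.0405 = 26755.56 m

26755.56


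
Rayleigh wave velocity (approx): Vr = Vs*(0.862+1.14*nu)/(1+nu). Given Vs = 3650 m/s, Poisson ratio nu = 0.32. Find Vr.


Numerator factor = 0.862 + 1.14*0.32 = 1.2268
Denominator = 1 + 0.32 = 1.32
Vr = 3650 * 1.2268 / 1.32 = 3392.29 m/s

3392.29


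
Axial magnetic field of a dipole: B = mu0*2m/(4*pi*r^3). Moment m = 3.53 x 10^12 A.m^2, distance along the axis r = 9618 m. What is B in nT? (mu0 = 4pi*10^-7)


m = 3.53 x 10^12 = 3530000000000 A.m^2
2m = 7060000000000 A.m^2
r^3 = 9618^3 = 889721977032
B = (4pi*10^-7) * 7060000000000 / (4*pi * 889721977032) * 1e9
= 8871857.653738 / 11180576107124.47 * 1e9
= 793.5063 nT

793.5063


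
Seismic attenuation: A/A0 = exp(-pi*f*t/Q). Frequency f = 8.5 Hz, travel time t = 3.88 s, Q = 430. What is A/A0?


pi*f*t/Q = pi*8.5*3.88/430 = 0.240953
A/A0 = exp(-0.240953) = 0.785879

0.785879


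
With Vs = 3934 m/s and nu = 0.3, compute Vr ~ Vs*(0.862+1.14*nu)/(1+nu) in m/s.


Numerator factor = 0.862 + 1.14*0.3 = 1.204
Denominator = 1 + 0.3 = 1.3
Vr = 3934 * 1.204 / 1.3 = 3643.49 m/s

3643.49


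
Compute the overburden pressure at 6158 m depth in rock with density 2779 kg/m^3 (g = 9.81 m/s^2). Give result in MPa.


P = rho * g * z / 1e6
= 2779 * 9.81 * 6158 / 1e6
= 167879334.42 / 1e6
= 167.8793 MPa

167.8793


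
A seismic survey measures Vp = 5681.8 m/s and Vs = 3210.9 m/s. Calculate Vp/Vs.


Vp/Vs = 5681.8 / 3210.9
= 1.7695

1.7695


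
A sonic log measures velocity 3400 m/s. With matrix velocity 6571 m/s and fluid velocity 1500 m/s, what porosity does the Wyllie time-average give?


1/V - 1/Vm = 1/3400 - 1/6571 = 0.00014193
1/Vf - 1/Vm = 1/1500 - 1/6571 = 0.00051448
phi = 0.00014193 / 0.00051448 = 0.2759

0.2759


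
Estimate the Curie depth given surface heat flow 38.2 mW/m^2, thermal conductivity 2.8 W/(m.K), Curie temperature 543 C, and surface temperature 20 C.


T_Curie - T_surf = 543 - 20 = 523 C
Convert q to W/m^2: 38.2 mW/m^2 = 0.0382 W/m^2
d = 523 * 2.8 / 0.0382 = 38335.08 m

38335.08


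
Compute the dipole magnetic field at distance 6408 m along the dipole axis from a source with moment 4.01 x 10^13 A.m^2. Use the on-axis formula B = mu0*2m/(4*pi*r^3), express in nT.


m = 4.01 x 10^13 = 40100000000000 A.m^2
2m = 80200000000000 A.m^2
r^3 = 6408^3 = 263128269312
B = (4pi*10^-7) * 80200000000000 / (4*pi * 263128269312) * 1e9
= 100782292.327161 / 3306567351289.5 * 1e9
= 30479.4313 nT

30479.4313


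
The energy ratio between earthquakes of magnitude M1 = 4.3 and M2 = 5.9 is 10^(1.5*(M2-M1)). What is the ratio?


M2 - M1 = 5.9 - 4.3 = 1.6
1.5 * 1.6 = 2.4
ratio = 10^2.4 = 251.19

251.19


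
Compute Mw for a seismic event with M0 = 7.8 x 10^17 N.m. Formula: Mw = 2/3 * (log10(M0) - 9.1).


log10(M0) = log10(7.8 x 10^17) = 17.8921
Mw = 2/3 * (17.8921 - 9.1)
= 2/3 * 8.7921
= 5.86

5.86


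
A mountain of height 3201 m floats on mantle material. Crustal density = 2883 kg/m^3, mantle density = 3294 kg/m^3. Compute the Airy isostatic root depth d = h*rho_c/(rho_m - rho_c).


rho_m - rho_c = 3294 - 2883 = 411
d = 3201 * 2883 / 411
= 9228483 / 411
= 22453.73 m

22453.73


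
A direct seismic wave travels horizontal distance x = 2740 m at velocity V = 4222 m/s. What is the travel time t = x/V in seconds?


t = x / V
= 2740 / 4222
= 0.649 s

0.649


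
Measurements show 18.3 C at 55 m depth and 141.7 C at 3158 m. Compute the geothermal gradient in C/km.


dT = 141.7 - 18.3 = 123.4 C
dz = 3158 - 55 = 3103 m
gradient = dT/dz * 1000 = 123.4/3103 * 1000 = 39.768 C/km

39.768


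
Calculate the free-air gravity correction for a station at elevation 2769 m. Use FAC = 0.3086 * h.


FAC = 0.3086 * h
= 0.3086 * 2769
= 854.5134 mGal

854.5134


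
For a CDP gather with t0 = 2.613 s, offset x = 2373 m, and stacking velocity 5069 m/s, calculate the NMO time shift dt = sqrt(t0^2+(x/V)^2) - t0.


x/Vnmo = 2373/5069 = 0.46814
(x/Vnmo)^2 = 0.219155
t0^2 = 6.827769
sqrt(6.827769 + 0.219155) = 2.654604
dt = 2.654604 - 2.613 = 0.041604

0.041604


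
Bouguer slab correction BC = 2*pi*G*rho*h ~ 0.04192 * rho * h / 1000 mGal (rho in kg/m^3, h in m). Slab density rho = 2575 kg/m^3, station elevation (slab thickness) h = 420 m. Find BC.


BC = 0.04192 * rho * h / 1000
= 0.04192 * 2575 * 420 / 1000
= 45.3365 mGal

45.3365


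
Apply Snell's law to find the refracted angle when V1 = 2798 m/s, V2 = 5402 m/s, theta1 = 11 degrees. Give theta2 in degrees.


sin(theta1) = sin(11 deg) = 0.190809
sin(theta2) = V2/V1 * sin(theta1) = 5402/2798 * 0.190809 = 0.368388
theta2 = arcsin(0.368388) = 21.6162 degrees

21.6162


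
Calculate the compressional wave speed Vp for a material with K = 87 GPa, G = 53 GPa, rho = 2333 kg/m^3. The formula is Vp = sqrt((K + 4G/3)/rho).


First compute the effective modulus:
K + 4G/3 = 87e9 + 4*53e9/3 = 157666666666.67 Pa
Then divide by density:
157666666666.67 / 2333 = 67581083.0119 Pa/(kg/m^3)
Take the square root:
Vp = sqrt(67581083.0119) = 8220.77 m/s

8220.77


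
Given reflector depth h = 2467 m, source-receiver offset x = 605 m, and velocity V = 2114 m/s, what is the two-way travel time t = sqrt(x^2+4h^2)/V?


x^2 + 4h^2 = 605^2 + 4*2467^2 = 366025 + 24344356 = 24710381
sqrt(24710381) = 4970.9537
t = 4970.9537 / 2114 = 2.3514 s

2.3514


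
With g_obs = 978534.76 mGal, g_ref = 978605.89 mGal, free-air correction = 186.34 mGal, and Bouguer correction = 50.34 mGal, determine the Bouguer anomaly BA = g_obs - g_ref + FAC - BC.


BA = g_obs - g_ref + FAC - BC
= 978534.76 - 978605.89 + 186.34 - 50.34
= 64.87 mGal

64.87


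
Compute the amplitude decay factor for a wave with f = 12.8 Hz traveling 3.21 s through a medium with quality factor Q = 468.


pi*f*t/Q = pi*12.8*3.21/468 = 0.275816
A/A0 = exp(-0.275816) = 0.758953

0.758953


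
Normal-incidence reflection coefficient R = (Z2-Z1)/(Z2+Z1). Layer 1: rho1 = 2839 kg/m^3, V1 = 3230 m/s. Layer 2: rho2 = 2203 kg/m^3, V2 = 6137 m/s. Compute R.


Z1 = 2839 * 3230 = 9169970
Z2 = 2203 * 6137 = 13519811
R = (13519811 - 9169970) / (13519811 + 9169970) = 4349841 / 22689781 = 0.1917

0.1917


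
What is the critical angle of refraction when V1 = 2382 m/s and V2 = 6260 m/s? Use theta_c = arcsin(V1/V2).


V1/V2 = 2382/6260 = 0.380511
theta_c = arcsin(0.380511) = 22.3654 degrees

22.3654


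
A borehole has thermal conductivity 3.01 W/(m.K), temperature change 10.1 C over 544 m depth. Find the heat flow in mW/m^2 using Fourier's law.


q = k * dT / dz * 1000
= 3.01 * 10.1 / 544 * 1000
= 0.055884 * 1000
= 55.8842 mW/m^2

55.8842


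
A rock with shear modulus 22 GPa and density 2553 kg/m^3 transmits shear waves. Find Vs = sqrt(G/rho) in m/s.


Convert G to Pa: G = 22e9 Pa
Compute G/rho = 22e9 / 2553 = 8617312.9651
Vs = sqrt(8617312.9651) = 2935.53 m/s

2935.53


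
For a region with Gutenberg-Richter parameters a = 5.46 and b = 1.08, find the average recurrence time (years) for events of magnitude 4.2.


log10(N) = 5.46 - 1.08*4.2 = 0.924
N = 10^0.924 = 8.3946
T = 1/N = 1/8.3946 = 0.1191 years

0.1191


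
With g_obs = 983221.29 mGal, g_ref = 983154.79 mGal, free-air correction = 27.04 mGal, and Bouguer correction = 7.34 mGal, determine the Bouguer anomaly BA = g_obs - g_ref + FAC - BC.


BA = g_obs - g_ref + FAC - BC
= 983221.29 - 983154.79 + 27.04 - 7.34
= 86.2 mGal

86.2


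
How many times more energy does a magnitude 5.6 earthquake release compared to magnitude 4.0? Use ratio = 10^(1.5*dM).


M2 - M1 = 5.6 - 4.0 = 1.6
1.5 * 1.6 = 2.4
ratio = 10^2.4 = 251.19

251.19


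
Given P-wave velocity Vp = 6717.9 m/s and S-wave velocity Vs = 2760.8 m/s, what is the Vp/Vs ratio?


Vp/Vs = 6717.9 / 2760.8
= 2.4333

2.4333


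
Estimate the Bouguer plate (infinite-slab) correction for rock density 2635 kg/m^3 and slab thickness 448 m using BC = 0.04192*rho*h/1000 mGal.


BC = 0.04192 * rho * h / 1000
= 0.04192 * 2635 * 448 / 1000
= 49.4857 mGal

49.4857


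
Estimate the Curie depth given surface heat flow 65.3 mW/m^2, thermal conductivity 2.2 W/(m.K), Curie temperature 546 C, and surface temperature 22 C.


T_Curie - T_surf = 546 - 22 = 524 C
Convert q to W/m^2: 65.3 mW/m^2 = 0.0653 W/m^2
d = 524 * 2.2 / 0.0653 = 17653.91 m

17653.91


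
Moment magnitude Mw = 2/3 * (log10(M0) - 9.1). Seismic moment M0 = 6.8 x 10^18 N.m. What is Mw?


log10(M0) = log10(6.8 x 10^18) = 18.8325
Mw = 2/3 * (18.8325 - 9.1)
= 2/3 * 9.7325
= 6.49

6.49


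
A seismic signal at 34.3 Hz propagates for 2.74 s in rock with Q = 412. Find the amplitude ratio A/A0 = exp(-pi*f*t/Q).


pi*f*t/Q = pi*34.3*2.74/412 = 0.716634
A/A0 = exp(-0.716634) = 0.488393

0.488393


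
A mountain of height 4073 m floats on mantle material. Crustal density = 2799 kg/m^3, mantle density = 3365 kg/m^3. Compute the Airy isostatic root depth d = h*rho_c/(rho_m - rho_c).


rho_m - rho_c = 3365 - 2799 = 566
d = 4073 * 2799 / 566
= 11400327 / 566
= 20141.92 m

20141.92
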